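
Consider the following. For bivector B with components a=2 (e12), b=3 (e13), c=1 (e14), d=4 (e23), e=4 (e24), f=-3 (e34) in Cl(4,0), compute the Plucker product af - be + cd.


Plucker relation: af - be + cd
a*f = 2*(-3) = -6
b*e = 3*4 = 12
c*d = 1*4 = 4
af - be + cd = -6 - 12 + 4
= -14


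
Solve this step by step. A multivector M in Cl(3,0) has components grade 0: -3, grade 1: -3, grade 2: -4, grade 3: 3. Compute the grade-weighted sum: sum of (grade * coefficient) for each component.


Grade-weighted sum = sum of grade_k * coefficient_k
0*(-3) = 0
1*(-3) = -3
2*(-4) = -8
3*3 = 9
Total = 0 + (-3) + (-8) + 9 = -2


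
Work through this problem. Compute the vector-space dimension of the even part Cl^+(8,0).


Even subalgebra dimension = 2^(n-1)
n = 8 + 0 = 8
2^(8 - 1) = 2^7 = 128
Verification: sum of C(8,k) for even k = 1 + 28 + 70 + 28 + 1 = 128
Result = 128


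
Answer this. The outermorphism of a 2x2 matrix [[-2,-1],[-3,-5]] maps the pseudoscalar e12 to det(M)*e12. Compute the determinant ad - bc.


The outermorphism of a linear map f sends e1^e2 to f(e1)^f(e2).
f(e1) = -2*e1 - 3*e2
f(e2) = -1*e1 - 5*e2
f(e1) ^ f(e2) = (-2*e1 - 3*e2) ^ (-1*e1 - 5*e2)
= (-2)*(-5)*e12 + (-3)*(-1)*e21
= (10 - 3)*e12
= 7*e12
Coefficient = 7


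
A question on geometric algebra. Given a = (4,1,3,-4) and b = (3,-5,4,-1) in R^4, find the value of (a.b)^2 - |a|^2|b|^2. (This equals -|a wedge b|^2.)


a . b = 4*3 + 1*(-5) + 3*4 + (-4)*(-1)
= 12 + (-5) + 12 + 4 = 23
|a|^2 = 4^2 + 1^2 + 3^2 + (-4)^2 = 42
|b|^2 = 3^2 + (-5)^2 + 4^2 + (-1)^2 = 51
(a.b)^2 = 23^2 = 529
|a|^2 * |b|^2 = 42 * 51 = 2142
Result = 529 - 2142 = -1613


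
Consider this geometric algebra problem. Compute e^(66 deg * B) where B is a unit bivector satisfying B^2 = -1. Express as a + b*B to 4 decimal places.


For a unit bivector B with B^2 = -1, the exponential series gives
e^(theta*B) = cos(theta) + sin(theta)*B (the GA analogue of Euler's formula).
theta = 66 degrees = 1.151917 rad
cos(66 deg) = 0.4067
sin(66 deg) = 0.9135
exp(theta*B) = 0.4067 + 0.9135*B


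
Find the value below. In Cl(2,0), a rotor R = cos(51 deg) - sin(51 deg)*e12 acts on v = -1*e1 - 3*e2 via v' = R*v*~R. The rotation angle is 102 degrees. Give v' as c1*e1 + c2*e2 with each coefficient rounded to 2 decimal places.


Rotor R = cos(51deg) - sin(51deg)*e12
Rotation angle theta = 2 * 51 = 102 degrees
v' = R*v*~R rotates v by theta.
cos(102deg) = -0.2079, sin(102deg) = 0.9781
v'_1 = -1*cos(102deg) - (-3)*sin(102deg)
= -1*(-0.2079) - (-3)*0.9781
= 3.14
v'_2 = -1*sin(102deg) + (-3)*cos(102deg)
= -1*0.9781 + (-3)*(-0.2079)
= -0.35
v' = 3.14*e1 - 0.35*e2


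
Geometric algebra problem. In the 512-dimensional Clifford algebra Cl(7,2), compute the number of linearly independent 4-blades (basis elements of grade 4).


Number of grade-k basis blades in Cl(p,q) with n = p + q is C(n, k).
n = 7 + 2 = 9
C(9, 4) = 9! / (4! * 5!)
= 362880 / (24 * 120)
= 126


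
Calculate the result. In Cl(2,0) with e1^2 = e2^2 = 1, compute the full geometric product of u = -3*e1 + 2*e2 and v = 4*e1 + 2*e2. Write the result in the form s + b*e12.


Expand: (-3*e1 + 2*e2)(4*e1 + 2*e2)
= (-3)*4*e1e1 + (-3)*2*e1e2 + 2*4*e2e1 + 2*2*e2e2
Using e1^2 = e2^2 = 1, e2e1 = -e1e2:
Scalar part s = (-3)*4 + 2*2 = -12 + 4 = -8
Bivector part b = (-3)*2 - 2*4 = -6 - 8 = -14
uv = -8 - 14*e12


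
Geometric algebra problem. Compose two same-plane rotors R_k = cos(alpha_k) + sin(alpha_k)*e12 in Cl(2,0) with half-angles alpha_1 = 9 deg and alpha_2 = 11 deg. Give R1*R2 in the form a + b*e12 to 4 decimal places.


Same-plane rotors commute and their half-angles add:
R1*R2 = cos(a1 + a2) + sin(a1 + a2)*e12.
a1 + a2 = 9 + 11 = 20 deg
cos(20 deg) = 0.9397
sin(20 deg) = 0.3420
R1*R2 = 0.9397 + 0.3420*e12


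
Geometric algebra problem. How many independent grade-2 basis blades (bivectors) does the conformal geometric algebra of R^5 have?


The conformal model of R^5 uses Cl(6,1) with m = 5 + 2 = 7 generators.
Number of grade-2 blades = C(m, 2) = C(7, 2)
= 7*6/2 = 21


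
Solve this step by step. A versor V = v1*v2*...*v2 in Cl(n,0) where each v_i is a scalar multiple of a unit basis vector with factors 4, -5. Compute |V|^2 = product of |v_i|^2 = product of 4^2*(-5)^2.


Each vector v_i has |v_i|^2 = s_i^2
Squared scales: 4^2 = 16, (-5)^2 = 25
|V|^2 = 16 * 25
= 400


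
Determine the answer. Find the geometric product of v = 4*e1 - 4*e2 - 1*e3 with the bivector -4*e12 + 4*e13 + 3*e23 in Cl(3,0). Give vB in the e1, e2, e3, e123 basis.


vB has grade-1 (vector) and grade-3 (trivector) parts: vB = (v _| B) + (v ^ B).
Vector part <vB>_1:
  e1: -v2*b12 - v3*b13 = -(-4)*(-4) - (-1)*(4) = -12
  e2: v1*b12 - v3*b23 = (4)*(-4) - (-1)*(3) = -13
  e3: v1*b13 + v2*b23 = (4)*(4) + (-4)*(3) = 4
Trivector part <vB>_3:
  e123: v1*b23 - v2*b13 + v3*b12 = (4)*(3) - (-4)*(4) + (-1)*(-4) = 32
vB = -12*e1 - 13*e2 + 4*e3 + 32*e123


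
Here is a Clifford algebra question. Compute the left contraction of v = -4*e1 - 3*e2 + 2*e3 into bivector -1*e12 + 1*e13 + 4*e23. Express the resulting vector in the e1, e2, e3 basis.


Left contraction v _| B = <vB>_1 (grade-1 part of the geometric product vB).
Using e1_|e12 = e2, e2_|e12 = -e1, e1_|e13 = e3, e3_|e13 = -e1, e2_|e23 = e3, e3_|e23 = -e2:
e1 coeff: -v2*b12 - v3*b13 = -(-3)*(-1) - (2)*(1) = -5
e2 coeff: v1*b12 - v3*b23 = (-4)*(-1) - (2)*(4) = -4
e3 coeff: v1*b13 + v2*b23 = (-4)*(1) + (-3)*(4) = -16
v _| B = -5*e1 - 4*e2 - 16*e3


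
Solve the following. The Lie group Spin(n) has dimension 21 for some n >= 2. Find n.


dim Spin(n) = dim so(n) = n(n-1)/2.
Solve n(n-1)/2 = 21, i.e. n^2 - n - 42 = 0.
Discriminant = 1 + 8*21 = 169
n = (1 + sqrt(169))/2 = (1 + 13)/2 = 7


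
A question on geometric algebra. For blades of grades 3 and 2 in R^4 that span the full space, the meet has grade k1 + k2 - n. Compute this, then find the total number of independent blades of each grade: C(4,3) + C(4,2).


Meet grade = grade(A) + grade(B) - n
= 3 + 2 - 4 = 1
C(4,3) = 4
C(4,2) = 6
dim_A + dim_B = 4 + 6 = 10


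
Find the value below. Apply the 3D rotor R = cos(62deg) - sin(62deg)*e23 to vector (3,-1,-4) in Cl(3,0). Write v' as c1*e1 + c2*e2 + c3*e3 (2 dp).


Rotor R = cos(62deg) - sin(62deg)*e23
Rotation angle theta = 2 * 62 = 124 degrees in the e23 plane (e2 -> e3).
The component perpendicular to the plane (e1) is invariant: v'_1 = v1 = 3.00
cos(124deg) = -0.5592, sin(124deg) = 0.8290
v'_2 = v2*cos(theta) - v3*sin(theta) = -1*(-0.5592) - (-4)*0.8290 = 3.88
v'_3 = v2*sin(theta) + v3*cos(theta) = -1*0.8290 + (-4)*(-0.5592) = 1.41
v' = 3.00*e1 + 3.88*e2 + 1.41*e3


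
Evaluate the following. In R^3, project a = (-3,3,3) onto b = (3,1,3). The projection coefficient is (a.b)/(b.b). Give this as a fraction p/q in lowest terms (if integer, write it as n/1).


Projection coefficient = (a . b) / (b . b)
a . b = (-3)*3 + 3*1 + 3*3
= -9 + 3 + 9 = 3
b . b = 3^2 + 1^2 + 3^2
= 9 + 1 + 9 = 19
Coefficient = 3/19
In lowest terms: 3/19


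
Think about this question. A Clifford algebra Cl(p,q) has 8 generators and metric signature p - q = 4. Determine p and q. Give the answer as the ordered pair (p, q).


We need p + q = 8 and p - q = 4.
Adding: 2p = 8 + 4 = 12, so p = 6.
Then q = 8 - 6 = 2.
(p, q) = (6, 2)


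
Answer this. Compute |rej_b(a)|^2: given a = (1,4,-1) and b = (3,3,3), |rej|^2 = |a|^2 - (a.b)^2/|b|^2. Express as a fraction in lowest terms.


|a|^2 = 1^2 + 4^2 + (-1)^2 = 18
|b|^2 = 3^2 + 3^2 + 3^2 = 27
a . b = 1*3 + 4*3 + (-1)*3 = 12
(a.b)^2 = 12^2 = 144
|rej|^2 = 18 - 144/27
= (486 - 144)/27
= 342/27
In lowest terms: 38/3


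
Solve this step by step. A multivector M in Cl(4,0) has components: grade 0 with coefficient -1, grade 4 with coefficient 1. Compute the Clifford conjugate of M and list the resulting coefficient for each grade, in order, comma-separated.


Clifford conjugate sign for grade k: (-1)^(k(k+1)/2)
Grade 0: (-1)^(0*1/2) = (-1)^0 = 1, coeff -1 -> -1
Grade 4: (-1)^(4*5/2) = (-1)^10 = 1, coeff 1 -> 1
Conjugated coefficients: -1, 1


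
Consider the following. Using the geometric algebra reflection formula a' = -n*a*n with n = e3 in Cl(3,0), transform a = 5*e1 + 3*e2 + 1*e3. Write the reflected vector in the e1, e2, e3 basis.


Reflection formula: a' = -n*a*n, with n = e3 (unit vector, n^2 = 1).
For reflection through hyperplane perp to e3:
The component along e3 flips sign, others stay.
a = (5, 3, 1)
a' = (5, 3, -1)
a' = 5*e1 + 3*e2 - 1*e3


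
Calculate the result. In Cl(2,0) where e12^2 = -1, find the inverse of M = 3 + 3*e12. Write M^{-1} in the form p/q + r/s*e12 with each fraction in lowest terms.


M = 3 + 3*e12, where e12^2 = -1.
Since M commutes with its reverse ~M = a - b*e12, M * ~M = a^2 - b^2*e12^2 = a^2 + b^2.
So M^{-1} = ~M / (a^2 + b^2) = (a - b*e12)/(a^2 + b^2).
a^2 + b^2 = 9 + 9 = 18
Scalar part = 3/18 = 1/6
Bivector coeff = -3/18 = -1/6
M^{-1} = 1/6 - 1/6*e12


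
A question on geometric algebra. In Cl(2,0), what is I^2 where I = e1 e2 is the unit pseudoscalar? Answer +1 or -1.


The pseudoscalar I = e1...e_n (product of all n generators) of Cl(p,q) satisfies I^2 = (-1)^(q + n(n-1)/2).
p = 2, q = 0, n = p + q = 2
n(n-1)/2 = 2 * 1 / 2 = 1
Exponent = q + n(n-1)/2 = 0 + 1 = 1
I^2 = (-1)^1 = -1


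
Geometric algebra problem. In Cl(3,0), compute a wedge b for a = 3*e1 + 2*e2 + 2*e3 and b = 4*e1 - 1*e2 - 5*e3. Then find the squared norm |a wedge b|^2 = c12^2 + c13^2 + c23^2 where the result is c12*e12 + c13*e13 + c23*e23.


a wedge b = (a1*b2 - a2*b1)*e12 + (a1*b3 - a3*b1)*e13 + (a2*b3 - a3*b2)*e23
e12 coeff: 3*(-1) - 2*4 = -3 - 8 = -11
e13 coeff: 3*(-5) - 2*4 = -15 - 8 = -23
e23 coeff: 2*(-5) - 2*(-1) = -10 - (-2) = -8
|a wedge b|^2 = (-11)^2 + (-23)^2 + (-8)^2
= 121 + 529 + 64
= 714


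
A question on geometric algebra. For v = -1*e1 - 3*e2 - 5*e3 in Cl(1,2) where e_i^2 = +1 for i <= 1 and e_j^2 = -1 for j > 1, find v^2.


v^2 = sum of c_i^2 * e_i^2
Positive signature terms (e_i^2 = +1): (-1)^2 = 1
Negative signature terms (e_j^2 = -1): (-3)^2 + (-5)^2 = 34
v^2 = 1 - 34 = -33


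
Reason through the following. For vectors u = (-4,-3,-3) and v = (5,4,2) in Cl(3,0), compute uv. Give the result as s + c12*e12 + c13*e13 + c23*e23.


In Cl(3,0): e_i^2 = 1, e_ie_j = -e_je_i for i != j.
Scalar part = u . v = (-4)*5 + (-3)*4 + (-3)*2
= -20 + (-12) + (-6) = -38
e12 coeff = (-4)*4 - (-3)*5 = -16 - (-15) = -1
e13 coeff = (-4)*2 - (-3)*5 = -8 - (-15) = 7
e23 coeff = (-3)*2 - (-3)*4 = -6 - (-12) = 6
uv = -38 - 1*e12 + 7*e13 + 6*e23


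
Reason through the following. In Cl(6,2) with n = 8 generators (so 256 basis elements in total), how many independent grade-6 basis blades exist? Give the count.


Number of grade-k basis blades in Cl(p,q) with n = p + q is C(n, k).
n = 6 + 2 = 8
C(8, 6) = 8! / (6! * 2!)
= 40320 / (720 * 2)
= 28


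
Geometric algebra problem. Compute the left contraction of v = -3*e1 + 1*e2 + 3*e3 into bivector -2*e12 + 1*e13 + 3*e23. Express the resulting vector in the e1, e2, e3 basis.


Left contraction v _| B = <vB>_1 (grade-1 part of the geometric product vB).
Using e1_|e12 = e2, e2_|e12 = -e1, e1_|e13 = e3, e3_|e13 = -e1, e2_|e23 = e3, e3_|e23 = -e2:
e1 coeff: -v2*b12 - v3*b13 = -(1)*(-2) - (3)*(1) = -1
e2 coeff: v1*b12 - v3*b23 = (-3)*(-2) - (3)*(3) = -3
e3 coeff: v1*b13 + v2*b23 = (-3)*(1) + (1)*(3) = 0
v _| B = -1*e1 - 3*e2 + 0*e3


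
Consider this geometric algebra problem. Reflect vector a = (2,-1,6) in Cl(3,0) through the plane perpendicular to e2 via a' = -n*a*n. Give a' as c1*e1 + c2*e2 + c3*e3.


Reflection formula: a' = -n*a*n, with n = e2 (unit vector, n^2 = 1).
For reflection through hyperplane perp to e2:
The component along e2 flips sign, others stay.
a = (2, -1, 6)
a' = (2, 1, 6)
a' = 2*e1 + 1*e2 + 6*e3


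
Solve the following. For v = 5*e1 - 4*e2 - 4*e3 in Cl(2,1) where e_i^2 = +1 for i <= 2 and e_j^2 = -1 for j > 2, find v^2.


v^2 = sum of c_i^2 * e_i^2
Positive signature terms (e_i^2 = +1): 5^2 + (-4)^2 = 41
Negative signature terms (e_j^2 = -1): (-4)^2 = 16
v^2 = 41 - 16 = 25


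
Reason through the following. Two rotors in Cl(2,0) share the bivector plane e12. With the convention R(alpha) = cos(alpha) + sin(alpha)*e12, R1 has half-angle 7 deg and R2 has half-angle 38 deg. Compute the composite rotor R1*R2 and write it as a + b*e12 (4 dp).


Same-plane rotors commute and their half-angles add:
R1*R2 = cos(a1 + a2) + sin(a1 + a2)*e12.
a1 + a2 = 7 + 38 = 45 deg
cos(45 deg) = 0.7071
sin(45 deg) = 0.7071
R1*R2 = 0.7071 + 0.7071*e12


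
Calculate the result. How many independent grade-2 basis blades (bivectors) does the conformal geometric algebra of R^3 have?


The conformal model of R^3 uses Cl(4,1) with m = 3 + 2 = 5 generators.
Number of grade-2 blades = C(m, 2) = C(5, 2)
= 5*4/2 = 10


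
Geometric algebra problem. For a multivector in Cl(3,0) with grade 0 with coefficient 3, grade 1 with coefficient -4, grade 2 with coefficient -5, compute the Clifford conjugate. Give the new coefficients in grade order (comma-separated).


Clifford conjugate sign for grade k: (-1)^(k(k+1)/2)
Grade 0: (-1)^(0*1/2) = (-1)^0 = 1, coeff 3 -> 3
Grade 1: (-1)^(1*2/2) = (-1)^1 = -1, coeff -4 -> 4
Grade 2: (-1)^(2*3/2) = (-1)^3 = -1, coeff -5 -> 5
Conjugated coefficients: 3, 4, 5


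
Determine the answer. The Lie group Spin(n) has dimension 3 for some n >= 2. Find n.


dim Spin(n) = dim so(n) = n(n-1)/2.
Solve n(n-1)/2 = 3, i.e. n^2 - n - 6 = 0.
Discriminant = 1 + 8*3 = 25
n = (1 + sqrt(25))/2 = (1 + 5)/2 = 3


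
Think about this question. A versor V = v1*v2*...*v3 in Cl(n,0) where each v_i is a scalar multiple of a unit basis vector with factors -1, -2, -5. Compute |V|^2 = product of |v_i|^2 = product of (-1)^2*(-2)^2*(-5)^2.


Each vector v_i has |v_i|^2 = s_i^2
Squared scales: (-1)^2 = 1, (-2)^2 = 4, (-5)^2 = 25
|V|^2 = 1 * 4 * 25
= 100


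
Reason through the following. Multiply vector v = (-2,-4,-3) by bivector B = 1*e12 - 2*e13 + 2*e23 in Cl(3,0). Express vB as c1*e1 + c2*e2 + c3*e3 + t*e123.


vB has grade-1 (vector) and grade-3 (trivector) parts: vB = (v _| B) + (v ^ B).
Vector part <vB>_1:
  e1: -v2*b12 - v3*b13 = -(-4)*(1) - (-3)*(-2) = -2
  e2: v1*b12 - v3*b23 = (-2)*(1) - (-3)*(2) = 4
  e3: v1*b13 + v2*b23 = (-2)*(-2) + (-4)*(2) = -4
Trivector part <vB>_3:
  e123: v1*b23 - v2*b13 + v3*b12 = (-2)*(2) - (-4)*(-2) + (-3)*(1) = -15
vB = -2*e1 + 4*e2 - 4*e3 - 15*e123


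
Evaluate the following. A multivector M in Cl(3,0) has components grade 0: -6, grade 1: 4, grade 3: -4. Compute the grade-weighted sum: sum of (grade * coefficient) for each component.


Grade-weighted sum = sum of grade_k * coefficient_k
0*(-6) = 0
1*4 = 4
3*(-4) = -12
Total = 0 + 4 + (-12) = -8


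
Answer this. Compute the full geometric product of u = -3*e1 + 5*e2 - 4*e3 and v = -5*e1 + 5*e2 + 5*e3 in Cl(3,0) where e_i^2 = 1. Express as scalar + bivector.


In Cl(3,0): e_i^2 = 1, e_ie_j = -e_je_i for i != j.
Scalar part = u . v = (-3)*(-5) + 5*5 + (-4)*5
= 15 + 25 + (-20) = 20
e12 coeff = (-3)*5 - 5*(-5) = -15 - (-25) = 10
e13 coeff = (-3)*5 - (-4)*(-5) = -15 - 20 = -35
e23 coeff = 5*5 - (-4)*5 = 25 - (-20) = 45
uv = 20 + 10*e12 - 35*e13 + 45*e23


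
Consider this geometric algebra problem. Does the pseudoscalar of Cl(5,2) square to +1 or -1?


The pseudoscalar I = e1...e_n (product of all n generators) of Cl(p,q) satisfies I^2 = (-1)^(q + n(n-1)/2).
p = 5, q = 2, n = p + q = 7
n(n-1)/2 = 7 * 6 / 2 = 21
Exponent = q + n(n-1)/2 = 2 + 21 = 23
I^2 = (-1)^23 = -1


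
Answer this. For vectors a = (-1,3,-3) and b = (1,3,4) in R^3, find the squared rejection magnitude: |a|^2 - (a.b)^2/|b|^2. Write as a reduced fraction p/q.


|a|^2 = (-1)^2 + 3^2 + (-3)^2 = 19
|b|^2 = 1^2 + 3^2 + 4^2 = 26
a . b = (-1)*1 + 3*3 + (-3)*4 = -4
(a.b)^2 = (-4)^2 = 16
|rej|^2 = 19 - 16/26
= (494 - 16)/26
= 478/26
In lowest terms: 239/13


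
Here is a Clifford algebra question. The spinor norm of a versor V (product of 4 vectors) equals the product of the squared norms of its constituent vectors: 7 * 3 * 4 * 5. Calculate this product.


Spinor norm N(V) = |v1|^2 * |v2|^2 * ... * |v4|^2
= 7 * 3 * 4 * 5
Running product: 7, 21, 84, 420
N(V) = 420


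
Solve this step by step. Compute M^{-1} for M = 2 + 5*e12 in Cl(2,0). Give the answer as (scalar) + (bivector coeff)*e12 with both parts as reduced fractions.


M = 2 + 5*e12, where e12^2 = -1.
Since M commutes with its reverse ~M = a - b*e12, M * ~M = a^2 - b^2*e12^2 = a^2 + b^2.
So M^{-1} = ~M / (a^2 + b^2) = (a - b*e12)/(a^2 + b^2).
a^2 + b^2 = 4 + 25 = 29
Scalar part = 2/29 = 2/29
Bivector coeff = -5/29 = -5/29
M^{-1} = 2/29 - 5/29*e12


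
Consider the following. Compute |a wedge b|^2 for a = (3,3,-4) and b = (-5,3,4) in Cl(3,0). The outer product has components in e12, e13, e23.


a wedge b = (a1*b2 - a2*b1)*e12 + (a1*b3 - a3*b1)*e13 + (a2*b3 - a3*b2)*e23
e12 coeff: 3*3 - 3*(-5) = 9 - (-15) = 24
e13 coeff: 3*4 - (-4)*(-5) = 12 - 20 = -8
e23 coeff: 3*4 - (-4)*3 = 12 - (-12) = 24
|a wedge b|^2 = 24^2 + (-8)^2 + 24^2
= 576 + 64 + 576
= 1216


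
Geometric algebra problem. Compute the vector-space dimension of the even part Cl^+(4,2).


Even subalgebra dimension = 2^(n-1)
n = 4 + 2 = 6
2^(6 - 1) = 2^5 = 32
Verification: sum of C(6,k) for even k = 1 + 15 + 15 + 1 = 32
Result = 32


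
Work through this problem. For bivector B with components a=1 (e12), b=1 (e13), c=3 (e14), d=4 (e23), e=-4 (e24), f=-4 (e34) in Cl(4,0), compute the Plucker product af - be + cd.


Plucker relation: af - be + cd
a*f = 1*(-4) = -4
b*e = 1*(-4) = -4
c*d = 3*4 = 12
af - be + cd = -4 - (-4) + 12
= 12


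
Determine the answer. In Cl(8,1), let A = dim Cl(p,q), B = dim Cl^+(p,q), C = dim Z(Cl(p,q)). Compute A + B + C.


n = 8 + 1 = 9
Total dim = 2^9 = 512
Even subalgebra dim = 2^8 = 256
n is odd, so center dim = 2
Sum = 512 + 256 + 2 = 770


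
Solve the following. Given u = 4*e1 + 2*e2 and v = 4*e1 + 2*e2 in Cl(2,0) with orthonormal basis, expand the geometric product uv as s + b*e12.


Expand: (4*e1 + 2*e2)(4*e1 + 2*e2)
= 4*4*e1e1 + 4*2*e1e2 + 2*4*e2e1 + 2*2*e2e2
Using e1^2 = e2^2 = 1, e2e1 = -e1e2:
Scalar part s = 4*4 + 2*2 = 16 + 4 = 20
Bivector part b = 4*2 - 2*4 = 8 - 8 = 0
uv = 20 + 0*e12


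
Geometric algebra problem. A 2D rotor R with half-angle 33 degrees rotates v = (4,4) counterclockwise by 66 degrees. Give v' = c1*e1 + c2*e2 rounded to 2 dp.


Rotor R = cos(33deg) - sin(33deg)*e12
Rotation angle theta = 2 * 33 = 66 degrees
v' = R*v*~R rotates v by theta.
cos(66deg) = 0.4067, sin(66deg) = 0.9135
v'_1 = 4*cos(66deg) - 4*sin(66deg)
= 4*0.4067 - 4*0.9135
= -2.03
v'_2 = 4*sin(66deg) + 4*cos(66deg)
= 4*0.9135 + 4*0.4067
= 5.28
v' = -2.03*e1 + 5.28*e2


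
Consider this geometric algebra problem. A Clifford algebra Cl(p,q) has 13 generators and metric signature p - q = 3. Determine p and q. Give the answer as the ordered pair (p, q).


We need p + q = 13 and p - q = 3.
Adding: 2p = 13 + 3 = 16, so p = 8.
Then q = 13 - 8 = 5.
(p, q) = (8, 5)


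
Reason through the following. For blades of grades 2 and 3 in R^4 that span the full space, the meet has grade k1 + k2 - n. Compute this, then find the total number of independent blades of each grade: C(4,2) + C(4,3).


Meet grade = grade(A) + grade(B) - n
= 2 + 3 - 4 = 1
C(4,2) = 6
C(4,3) = 4
dim_A + dim_B = 6 + 4 = 10


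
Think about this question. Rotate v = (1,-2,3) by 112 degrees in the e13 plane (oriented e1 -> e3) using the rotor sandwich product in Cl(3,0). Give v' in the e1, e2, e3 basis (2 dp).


Rotor R = cos(56deg) - sin(56deg)*e13
Rotation angle theta = 2 * 56 = 112 degrees in the e13 plane (e1 -> e3).
The component perpendicular to the plane (e2) is invariant: v'_2 = v2 = -2.00
cos(112deg) = -0.3746, sin(112deg) = 0.9272
v'_1 = v1*cos(theta) - v3*sin(theta) = 1*(-0.3746) - 3*0.9272 = -3.16
v'_3 = v1*sin(theta) + v3*cos(theta) = 1*0.9272 + 3*(-0.3746) = -0.20
v' = -3.16*e1 - 2.00*e2 - 0.20*e3


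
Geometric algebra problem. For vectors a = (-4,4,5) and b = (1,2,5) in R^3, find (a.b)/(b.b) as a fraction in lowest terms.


Projection coefficient = (a . b) / (b . b)
a . b = (-4)*1 + 4*2 + 5*5
= -4 + 8 + 25 = 29
b . b = 1^2 + 2^2 + 5^2
= 1 + 4 + 25 = 30
Coefficient = 29/30
In lowest terms: 29/30


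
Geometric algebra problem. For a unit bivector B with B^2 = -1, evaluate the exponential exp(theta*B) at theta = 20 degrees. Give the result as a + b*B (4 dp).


For a unit bivector B with B^2 = -1, the exponential series gives
e^(theta*B) = cos(theta) + sin(theta)*B (the GA analogue of Euler's formula).
theta = 20 degrees = 0.349066 rad
cos(20 deg) = 0.9397
sin(20 deg) = 0.3420
exp(theta*B) = 0.9397 + 0.3420*B


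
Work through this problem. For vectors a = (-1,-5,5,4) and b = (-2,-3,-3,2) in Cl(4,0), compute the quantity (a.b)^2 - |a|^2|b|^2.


a . b = (-1)*(-2) + (-5)*(-3) + 5*(-3) + 4*2
= 2 + 15 + (-15) + 8 = 10
|a|^2 = (-1)^2 + (-5)^2 + 5^2 + 4^2 = 67
|b|^2 = (-2)^2 + (-3)^2 + (-3)^2 + 2^2 = 26
(a.b)^2 = 10^2 = 100
|a|^2 * |b|^2 = 67 * 26 = 1742
Result = 100 - 1742 = -1642


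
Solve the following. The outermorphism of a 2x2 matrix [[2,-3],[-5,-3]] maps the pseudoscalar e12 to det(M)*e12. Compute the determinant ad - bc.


The outermorphism of a linear map f sends e1^e2 to f(e1)^f(e2).
f(e1) = 2*e1 - 5*e2
f(e2) = -3*e1 - 3*e2
f(e1) ^ f(e2) = (2*e1 - 5*e2) ^ (-3*e1 - 3*e2)
= 2*(-3)*e12 + (-5)*(-3)*e21
= (-6 - 15)*e12
= -21*e12
Coefficient = -21


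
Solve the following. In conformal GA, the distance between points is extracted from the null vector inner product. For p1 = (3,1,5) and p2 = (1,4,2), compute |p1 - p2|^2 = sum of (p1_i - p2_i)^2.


p1 - p2 = (2, -3, 3)
|p1 - p2|^2 = 2^2 + (-3)^2 + 3^2
= 4 + 9 + 9
= 22


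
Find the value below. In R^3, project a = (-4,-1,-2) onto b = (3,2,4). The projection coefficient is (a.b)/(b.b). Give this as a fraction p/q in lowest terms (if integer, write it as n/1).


Projection coefficient = (a . b) / (b . b)
a . b = (-4)*3 + (-1)*2 + (-2)*4
= -12 + (-2) + (-8) = -22
b . b = 3^2 + 2^2 + 4^2
= 9 + 4 + 16 = 29
Coefficient = -22/29
In lowest terms: -22/29


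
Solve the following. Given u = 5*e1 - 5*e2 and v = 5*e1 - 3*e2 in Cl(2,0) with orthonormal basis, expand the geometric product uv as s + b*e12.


Expand: (5*e1 - 5*e2)(5*e1 - 3*e2)
= 5*5*e1e1 + 5*(-3)*e1e2 + (-5)*5*e2e1 + (-5)*(-3)*e2e2
Using e1^2 = e2^2 = 1, e2e1 = -e1e2:
Scalar part s = 5*5 + (-5)*(-3) = 25 + 15 = 40
Bivector part b = 5*(-3) - (-5)*5 = -15 - (-25) = 10
uv = 40 + 10*e12


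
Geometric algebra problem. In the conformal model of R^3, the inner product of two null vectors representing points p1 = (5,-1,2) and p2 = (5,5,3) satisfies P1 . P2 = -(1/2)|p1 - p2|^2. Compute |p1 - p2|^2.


p1 - p2 = (0, -6, -1)
|p1 - p2|^2 = 0^2 + (-6)^2 + (-1)^2
= 0 + 36 + 1
= 37


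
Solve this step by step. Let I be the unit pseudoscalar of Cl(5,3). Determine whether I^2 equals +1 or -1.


The pseudoscalar I = e1...e_n (product of all n generators) of Cl(p,q) satisfies I^2 = (-1)^(q + n(n-1)/2).
p = 5, q = 3, n = p + q = 8
n(n-1)/2 = 8 * 7 / 2 = 28
Exponent = q + n(n-1)/2 = 3 + 28 = 31
I^2 = (-1)^31 = -1


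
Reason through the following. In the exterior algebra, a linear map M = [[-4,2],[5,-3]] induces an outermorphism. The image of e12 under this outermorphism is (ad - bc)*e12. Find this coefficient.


The outermorphism of a linear map f sends e1^e2 to f(e1)^f(e2).
f(e1) = -4*e1 + 5*e2
f(e2) = 2*e1 - 3*e2
f(e1) ^ f(e2) = (-4*e1 + 5*e2) ^ (2*e1 - 3*e2)
= (-4)*(-3)*e12 + 5*2*e21
= (12 - 10)*e12
= 2*e12
Coefficient = 2


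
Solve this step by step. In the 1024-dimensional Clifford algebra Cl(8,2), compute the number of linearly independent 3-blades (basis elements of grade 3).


Number of grade-k basis blades in Cl(p,q) with n = p + q is C(n, k).
n = 8 + 2 = 10
C(10, 3) = 10! / (3! * 7!)
= 3628800 / (6 * 5040)
= 120


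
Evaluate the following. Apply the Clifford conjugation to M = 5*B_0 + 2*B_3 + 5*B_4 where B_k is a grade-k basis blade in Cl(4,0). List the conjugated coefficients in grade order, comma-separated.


Clifford conjugate sign for grade k: (-1)^(k(k+1)/2)
Grade 0: (-1)^(0*1/2) = (-1)^0 = 1, coeff 5 -> 5
Grade 3: (-1)^(3*4/2) = (-1)^6 = 1, coeff 2 -> 2
Grade 4: (-1)^(4*5/2) = (-1)^10 = 1, coeff 5 -> 5
Conjugated coefficients: 5, 2, 5


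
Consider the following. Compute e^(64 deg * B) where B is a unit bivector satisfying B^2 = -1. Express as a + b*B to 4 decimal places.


For a unit bivector B with B^2 = -1, the exponential series gives
e^(theta*B) = cos(theta) + sin(theta)*B (the GA analogue of Euler's formula).
theta = 64 degrees = 1.117011 rad
cos(64 deg) = 0.4384
sin(64 deg) = 0.8988
exp(theta*B) = 0.4384 + 0.8988*B


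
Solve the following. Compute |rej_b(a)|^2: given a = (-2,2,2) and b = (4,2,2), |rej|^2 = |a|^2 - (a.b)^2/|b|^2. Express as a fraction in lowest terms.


|a|^2 = (-2)^2 + 2^2 + 2^2 = 12
|b|^2 = 4^2 + 2^2 + 2^2 = 24
a . b = (-2)*4 + 2*2 + 2*2 = 0
(a.b)^2 = 0^2 = 0
|rej|^2 = 12 - 0/24
= (288 - 0)/24
= 288/24
In lowest terms: 12/1


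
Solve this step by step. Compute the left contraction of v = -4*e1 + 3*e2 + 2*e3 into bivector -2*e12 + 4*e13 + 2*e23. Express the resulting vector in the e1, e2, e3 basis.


Left contraction v _| B = <vB>_1 (grade-1 part of the geometric product vB).
Using e1_|e12 = e2, e2_|e12 = -e1, e1_|e13 = e3, e3_|e13 = -e1, e2_|e23 = e3, e3_|e23 = -e2:
e1 coeff: -v2*b12 - v3*b13 = -(3)*(-2) - (2)*(4) = -2
e2 coeff: v1*b12 - v3*b23 = (-4)*(-2) - (2)*(2) = 4
e3 coeff: v1*b13 + v2*b23 = (-4)*(4) + (3)*(2) = -10
v _| B = -2*e1 + 4*e2 - 10*e3


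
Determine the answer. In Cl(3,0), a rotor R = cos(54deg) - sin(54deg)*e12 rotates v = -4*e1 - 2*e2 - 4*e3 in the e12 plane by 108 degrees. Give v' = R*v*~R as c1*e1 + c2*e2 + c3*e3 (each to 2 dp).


Rotor R = cos(54deg) - sin(54deg)*e12
Rotation angle theta = 2 * 54 = 108 degrees in the e12 plane (e1 -> e2).
The component perpendicular to the plane (e3) is invariant: v'_3 = v3 = -4.00
cos(108deg) = -0.3090, sin(108deg) = 0.9511
v'_1 = v1*cos(theta) - v2*sin(theta) = -4*(-0.3090) - (-2)*0.9511 = 3.14
v'_2 = v1*sin(theta) + v2*cos(theta) = -4*0.9511 + (-2)*(-0.3090) = -3.19
v' = 3.14*e1 - 3.19*e2 - 4.00*e3


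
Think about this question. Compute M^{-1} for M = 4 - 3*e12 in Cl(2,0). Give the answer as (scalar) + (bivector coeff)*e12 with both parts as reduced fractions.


M = 4 - 3*e12, where e12^2 = -1.
Since M commutes with its reverse ~M = a - b*e12, M * ~M = a^2 - b^2*e12^2 = a^2 + b^2.
So M^{-1} = ~M / (a^2 + b^2) = (a - b*e12)/(a^2 + b^2).
a^2 + b^2 = 16 + 9 = 25
Scalar part = 4/25 = 4/25
Bivector coeff = 3/25 = 3/25
M^{-1} = 4/25 + 3/25*e12


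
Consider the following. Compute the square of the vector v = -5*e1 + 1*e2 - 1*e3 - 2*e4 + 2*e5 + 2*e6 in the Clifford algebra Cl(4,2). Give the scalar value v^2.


v^2 = sum of c_i^2 * e_i^2
Positive signature terms (e_i^2 = +1): (-5)^2 + 1^2 + (-1)^2 + (-2)^2 = 31
Negative signature terms (e_j^2 = -1): 2^2 + 2^2 = 8
v^2 = 31 - 8 = 23


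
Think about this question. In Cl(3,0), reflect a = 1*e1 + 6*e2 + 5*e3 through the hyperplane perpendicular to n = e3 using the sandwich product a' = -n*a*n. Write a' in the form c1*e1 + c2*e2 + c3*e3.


Reflection formula: a' = -n*a*n, with n = e3 (unit vector, n^2 = 1).
For reflection through hyperplane perp to e3:
The component along e3 flips sign, others stay.
a = (1, 6, 5)
a' = (1, 6, -5)
a' = 1*e1 + 6*e2 - 5*e3


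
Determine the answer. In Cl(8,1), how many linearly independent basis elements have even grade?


Even subalgebra dimension = 2^(n-1)
n = 8 + 1 = 9
2^(9 - 1) = 2^8 = 256
Verification: sum of C(9,k) for even k = 1 + 36 + 126 + 84 + 9 = 256
Result = 256


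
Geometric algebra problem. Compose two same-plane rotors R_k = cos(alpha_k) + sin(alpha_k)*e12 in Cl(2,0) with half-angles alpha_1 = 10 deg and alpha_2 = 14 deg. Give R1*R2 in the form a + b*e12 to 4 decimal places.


Same-plane rotors commute and their half-angles add:
R1*R2 = cos(a1 + a2) + sin(a1 + a2)*e12.
a1 + a2 = 10 + 14 = 24 deg
cos(24 deg) = 0.9135
sin(24 deg) = 0.4067
R1*R2 = 0.9135 + 0.4067*e12


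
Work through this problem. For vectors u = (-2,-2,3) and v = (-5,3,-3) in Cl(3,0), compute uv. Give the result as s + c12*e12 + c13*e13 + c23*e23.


In Cl(3,0): e_i^2 = 1, e_ie_j = -e_je_i for i != j.
Scalar part = u . v = (-2)*(-5) + (-2)*3 + 3*(-3)
= 10 + (-6) + (-9) = -5
e12 coeff = (-2)*3 - (-2)*(-5) = -6 - 10 = -16
e13 coeff = (-2)*(-3) - 3*(-5) = 6 - (-15) = 21
e23 coeff = (-2)*(-3) - 3*3 = 6 - 9 = -3
uv = -5 - 16*e12 + 21*e13 - 3*e23


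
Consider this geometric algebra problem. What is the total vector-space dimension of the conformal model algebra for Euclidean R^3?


The conformal model of R^3 uses Cl(4,1): the 3 Euclidean generators plus two extra orthogonal generators e+ (e+^2 = +1) and e- (e-^2 = -1), from which the null vectors e0, einf are built.
Number of generators m = 3 + 2 = 5.
dim Cl(p,q) = 2^m = 2^5 = 32


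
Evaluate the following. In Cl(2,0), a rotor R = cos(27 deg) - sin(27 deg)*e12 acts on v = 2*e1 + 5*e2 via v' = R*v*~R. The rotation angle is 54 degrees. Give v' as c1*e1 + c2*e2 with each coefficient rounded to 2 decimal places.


Rotor R = cos(27deg) - sin(27deg)*e12
Rotation angle theta = 2 * 27 = 54 degrees
v' = R*v*~R rotates v by theta.
cos(54deg) = 0.5878, sin(54deg) = 0.8090
v'_1 = 2*cos(54deg) - 5*sin(54deg)
= 2*0.5878 - 5*0.8090
= -2.87
v'_2 = 2*sin(54deg) + 5*cos(54deg)
= 2*0.8090 + 5*0.5878
= 4.56
v' = -2.87*e1 + 4.56*e2


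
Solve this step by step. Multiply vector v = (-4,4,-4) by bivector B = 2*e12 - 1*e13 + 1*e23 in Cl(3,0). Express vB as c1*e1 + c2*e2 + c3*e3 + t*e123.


vB has grade-1 (vector) and grade-3 (trivector) parts: vB = (v _| B) + (v ^ B).
Vector part <vB>_1:
  e1: -v2*b12 - v3*b13 = -(4)*(2) - (-4)*(-1) = -12
  e2: v1*b12 - v3*b23 = (-4)*(2) - (-4)*(1) = -4
  e3: v1*b13 + v2*b23 = (-4)*(-1) + (4)*(1) = 8
Trivector part <vB>_3:
  e123: v1*b23 - v2*b13 + v3*b12 = (-4)*(1) - (4)*(-1) + (-4)*(2) = -8
vB = -12*e1 - 4*e2 + 8*e3 - 8*e123


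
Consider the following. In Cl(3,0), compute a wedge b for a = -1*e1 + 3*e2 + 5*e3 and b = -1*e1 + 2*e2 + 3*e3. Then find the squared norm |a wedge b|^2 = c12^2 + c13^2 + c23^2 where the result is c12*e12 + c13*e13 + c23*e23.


a wedge b = (a1*b2 - a2*b1)*e12 + (a1*b3 - a3*b1)*e13 + (a2*b3 - a3*b2)*e23
e12 coeff: (-1)*2 - 3*(-1) = -2 - (-3) = 1
e13 coeff: (-1)*3 - 5*(-1) = -3 - (-5) = 2
e23 coeff: 3*3 - 5*2 = 9 - 10 = -1
|a wedge b|^2 = 1^2 + 2^2 + (-1)^2
= 1 + 4 + 1
= 6


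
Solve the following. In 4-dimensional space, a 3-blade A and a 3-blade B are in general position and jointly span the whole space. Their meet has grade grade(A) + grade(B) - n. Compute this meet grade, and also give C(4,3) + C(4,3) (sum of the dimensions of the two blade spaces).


Meet grade = grade(A) + grade(B) - n
= 3 + 3 - 4 = 2
C(4,3) = 4
C(4,3) = 4
dim_A + dim_B = 4 + 4 = 8


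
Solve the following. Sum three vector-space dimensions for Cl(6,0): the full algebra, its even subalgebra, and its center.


n = 6 + 0 = 6
Total dim = 2^6 = 64
Even subalgebra dim = 2^5 = 32
n is even, so center dim = 1
Sum = 64 + 32 + 1 = 97


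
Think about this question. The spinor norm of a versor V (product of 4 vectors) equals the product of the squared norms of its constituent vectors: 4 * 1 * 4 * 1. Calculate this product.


Spinor norm N(V) = |v1|^2 * |v2|^2 * ... * |v4|^2
= 4 * 1 * 4 * 1
Running product: 4, 4, 16, 16
N(V) = 16


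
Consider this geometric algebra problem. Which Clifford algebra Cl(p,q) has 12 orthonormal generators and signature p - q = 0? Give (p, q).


We need p + q = 12 and p - q = 0.
Adding: 2p = 12 + 0 = 12, so p = 6.
Then q = 12 - 6 = 6.
(p, q) = (6, 6)


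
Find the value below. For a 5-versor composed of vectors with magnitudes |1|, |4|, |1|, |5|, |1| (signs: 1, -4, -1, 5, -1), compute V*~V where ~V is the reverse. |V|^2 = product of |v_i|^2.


Each vector v_i has |v_i|^2 = s_i^2
Squared scales: 1^2 = 1, (-4)^2 = 16, (-1)^2 = 1, 5^2 = 25, (-1)^2 = 1
|V|^2 = 1 * 16 * 1 * 25 * 1
= 400


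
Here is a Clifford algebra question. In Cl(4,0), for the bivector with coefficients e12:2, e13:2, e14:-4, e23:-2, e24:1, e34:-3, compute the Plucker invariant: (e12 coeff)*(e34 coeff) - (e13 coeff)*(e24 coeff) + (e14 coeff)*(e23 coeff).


Plucker relation: af - be + cd
a*f = 2*(-3) = -6
b*e = 2*1 = 2
c*d = (-4)*(-2) = 8
af - be + cd = -6 - 2 + 8
= 0


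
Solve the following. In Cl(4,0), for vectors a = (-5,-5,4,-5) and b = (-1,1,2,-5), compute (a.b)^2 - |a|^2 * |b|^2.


a . b = (-5)*(-1) + (-5)*1 + 4*2 + (-5)*(-5)
= 5 + (-5) + 8 + 25 = 33
|a|^2 = (-5)^2 + (-5)^2 + 4^2 + (-5)^2 = 91
|b|^2 = (-1)^2 + 1^2 + 2^2 + (-5)^2 = 31
(a.b)^2 = 33^2 = 1089
|a|^2 * |b|^2 = 91 * 31 = 2821
Result = 1089 - 2821 = -1732


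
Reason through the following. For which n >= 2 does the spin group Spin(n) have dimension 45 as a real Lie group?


dim Spin(n) = dim so(n) = n(n-1)/2.
Solve n(n-1)/2 = 45, i.e. n^2 - n - 90 = 0.
Discriminant = 1 + 8*45 = 361
n = (1 + sqrt(361))/2 = (1 + 19)/2 = 10


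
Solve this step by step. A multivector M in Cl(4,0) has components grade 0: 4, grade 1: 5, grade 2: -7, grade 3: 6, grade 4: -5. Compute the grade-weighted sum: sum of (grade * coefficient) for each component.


Grade-weighted sum = sum of grade_k * coefficient_k
0*4 = 0
1*5 = 5
2*(-7) = -14
3*6 = 18
4*(-5) = -20
Total = 0 + 5 + (-14) + 18 + (-20) = -11


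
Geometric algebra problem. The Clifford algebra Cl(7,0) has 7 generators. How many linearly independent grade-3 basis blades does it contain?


Number of grade-k basis blades in Cl(p,q) with n = p + q is C(n, k).
n = 7 + 0 = 7
C(7, 3) = 7! / (3! * 4!)
= 5040 / (6 * 24)
= 35


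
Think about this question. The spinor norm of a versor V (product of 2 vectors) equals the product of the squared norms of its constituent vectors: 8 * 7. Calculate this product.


Spinor norm N(V) = |v1|^2 * |v2|^2 * ... * |v2|^2
= 8 * 7
Running product: 8, 56
N(V) = 56


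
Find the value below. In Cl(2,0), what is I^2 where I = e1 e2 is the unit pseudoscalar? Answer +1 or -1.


The pseudoscalar I = e1...e_n (product of all n generators) of Cl(p,q) satisfies I^2 = (-1)^(q + n(n-1)/2).
p = 2, q = 0, n = p + q = 2
n(n-1)/2 = 2 * 1 / 2 = 1
Exponent = q + n(n-1)/2 = 0 + 1 = 1
I^2 = (-1)^1 = -1


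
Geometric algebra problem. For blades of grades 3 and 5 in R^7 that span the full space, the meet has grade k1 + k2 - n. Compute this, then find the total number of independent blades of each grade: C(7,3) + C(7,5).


Meet grade = grade(A) + grade(B) - n
= 3 + 5 - 7 = 1
C(7,3) = 35
C(7,5) = 21
dim_A + dim_B = 35 + 21 = 56


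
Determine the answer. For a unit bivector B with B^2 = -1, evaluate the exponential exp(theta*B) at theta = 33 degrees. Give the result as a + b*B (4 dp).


For a unit bivector B with B^2 = -1, the exponential series gives
e^(theta*B) = cos(theta) + sin(theta)*B (the GA analogue of Euler's formula).
theta = 33 degrees = 0.575959 rad
cos(33 deg) = 0.8387
sin(33 deg) = 0.5446
exp(theta*B) = 0.8387 + 0.5446*B


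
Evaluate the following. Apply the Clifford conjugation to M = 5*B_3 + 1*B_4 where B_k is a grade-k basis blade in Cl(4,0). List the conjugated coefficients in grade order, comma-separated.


Clifford conjugate sign for grade k: (-1)^(k(k+1)/2)
Grade 3: (-1)^(3*4/2) = (-1)^6 = 1, coeff 5 -> 5
Grade 4: (-1)^(4*5/2) = (-1)^10 = 1, coeff 1 -> 1
Conjugated coefficients: 5, 1


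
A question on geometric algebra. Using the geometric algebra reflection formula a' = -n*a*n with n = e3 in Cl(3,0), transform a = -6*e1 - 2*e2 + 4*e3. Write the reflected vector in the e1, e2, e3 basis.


Reflection formula: a' = -n*a*n, with n = e3 (unit vector, n^2 = 1).
For reflection through hyperplane perp to e3:
The component along e3 flips sign, others stay.
a = (-6, -2, 4)
a' = (-6, -2, -4)
a' = -6*e1 - 2*e2 - 4*e3


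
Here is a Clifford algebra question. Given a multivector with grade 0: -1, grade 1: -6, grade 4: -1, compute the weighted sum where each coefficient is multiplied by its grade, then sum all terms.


Grade-weighted sum = sum of grade_k * coefficient_k
0*(-1) = 0
1*(-6) = -6
4*(-1) = -4
Total = 0 + (-6) + (-4) = -10


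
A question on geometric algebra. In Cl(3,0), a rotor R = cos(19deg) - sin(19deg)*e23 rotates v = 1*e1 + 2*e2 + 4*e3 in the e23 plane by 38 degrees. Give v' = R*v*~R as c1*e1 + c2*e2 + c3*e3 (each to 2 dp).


Rotor R = cos(19deg) - sin(19deg)*e23
Rotation angle theta = 2 * 19 = 38 degrees in the e23 plane (e2 -> e3).
The component perpendicular to the plane (e1) is invariant: v'_1 = v1 = 1.00
cos(38deg) = 0.7880, sin(38deg) = 0.6157
v'_2 = v2*cos(theta) - v3*sin(theta) = 2*0.7880 - 4*0.6157 = -0.89
v'_3 = v2*sin(theta) + v3*cos(theta) = 2*0.6157 + 4*0.7880 = 4.38
v' = 1.00*e1 - 0.89*e2 + 4.38*e3


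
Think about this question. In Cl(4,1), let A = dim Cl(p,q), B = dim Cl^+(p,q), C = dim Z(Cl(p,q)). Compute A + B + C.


n = 4 + 1 = 5
Total dim = 2^5 = 32
Even subalgebra dim = 2^4 = 16
n is odd, so center dim = 2
Sum = 32 + 16 + 2 = 50


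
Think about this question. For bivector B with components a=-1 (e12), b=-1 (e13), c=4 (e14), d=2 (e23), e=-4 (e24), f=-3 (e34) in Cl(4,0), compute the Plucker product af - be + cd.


Plucker relation: af - be + cd
a*f = (-1)*(-3) = 3
b*e = (-1)*(-4) = 4
c*d = 4*2 = 8
af - be + cd = 3 - 4 + 8
= 7


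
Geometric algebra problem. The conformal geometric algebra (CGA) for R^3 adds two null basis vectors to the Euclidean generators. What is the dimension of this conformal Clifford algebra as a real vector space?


The conformal model of R^3 uses Cl(4,1): the 3 Euclidean generators plus two extra orthogonal generators e+ (e+^2 = +1) and e- (e-^2 = -1), from which the null vectors e0, einf are built.
Number of generators m = 3 + 2 = 5.
dim Cl(p,q) = 2^m = 2^5 = 32


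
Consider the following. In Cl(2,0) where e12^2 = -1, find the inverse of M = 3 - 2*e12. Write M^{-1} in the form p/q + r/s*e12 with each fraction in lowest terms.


M = 3 - 2*e12, where e12^2 = -1.
Since M commutes with its reverse ~M = a - b*e12, M * ~M = a^2 - b^2*e12^2 = a^2 + b^2.
So M^{-1} = ~M / (a^2 + b^2) = (a - b*e12)/(a^2 + b^2).
a^2 + b^2 = 9 + 4 = 13
Scalar part = 3/13 = 3/13
Bivector coeff = 2/13 = 2/13
M^{-1} = 3/13 + 2/13*e12


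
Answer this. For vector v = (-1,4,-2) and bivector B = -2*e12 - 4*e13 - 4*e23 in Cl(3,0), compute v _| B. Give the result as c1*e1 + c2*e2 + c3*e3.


Left contraction v _| B = <vB>_1 (grade-1 part of the geometric product vB).
Using e1_|e12 = e2, e2_|e12 = -e1, e1_|e13 = e3, e3_|e13 = -e1, e2_|e23 = e3, e3_|e23 = -e2:
e1 coeff: -v2*b12 - v3*b13 = -(4)*(-2) - (-2)*(-4) = 0
e2 coeff: v1*b12 - v3*b23 = (-1)*(-2) - (-2)*(-4) = -6
e3 coeff: v1*b13 + v2*b23 = (-1)*(-4) + (4)*(-4) = -12
v _| B = 0*e1 - 6*e2 - 12*e3


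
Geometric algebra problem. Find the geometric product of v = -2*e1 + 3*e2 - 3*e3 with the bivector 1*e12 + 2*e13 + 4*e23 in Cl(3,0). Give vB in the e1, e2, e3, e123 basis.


vB has grade-1 (vector) and grade-3 (trivector) parts: vB = (v _| B) + (v ^ B).
Vector part <vB>_1:
  e1: -v2*b12 - v3*b13 = -(3)*(1) - (-3)*(2) = 3
  e2: v1*b12 - v3*b23 = (-2)*(1) - (-3)*(4) = 10
  e3: v1*b13 + v2*b23 = (-2)*(2) + (3)*(4) = 8
Trivector part <vB>_3:
  e123: v1*b23 - v2*b13 + v3*b12 = (-2)*(4) - (3)*(2) + (-3)*(1) = -17
vB = 3*e1 + 10*e2 + 8*e3 - 17*e123


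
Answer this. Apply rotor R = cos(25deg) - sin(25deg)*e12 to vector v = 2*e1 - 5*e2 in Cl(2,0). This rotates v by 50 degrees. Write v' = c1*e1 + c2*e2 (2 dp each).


Rotor R = cos(25deg) - sin(25deg)*e12
Rotation angle theta = 2 * 25 = 50 degrees
v' = R*v*~R rotates v by theta.
cos(50deg) = 0.6428, sin(50deg) = 0.7660
v'_1 = 2*cos(50deg) - (-5)*sin(50deg)
= 2*0.6428 - (-5)*0.7660
= 5.12
v'_2 = 2*sin(50deg) + (-5)*cos(50deg)
= 2*0.7660 + (-5)*0.6428
= -1.68
v' = 5.12*e1 - 1.68*e2


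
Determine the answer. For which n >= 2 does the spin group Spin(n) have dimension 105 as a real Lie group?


dim Spin(n) = dim so(n) = n(n-1)/2.
Solve n(n-1)/2 = 105, i.e. n^2 - n - 210 = 0.
Discriminant = 1 + 8*105 = 841
n = (1 + sqrt(841))/2 = (1 + 29)/2 = 15
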